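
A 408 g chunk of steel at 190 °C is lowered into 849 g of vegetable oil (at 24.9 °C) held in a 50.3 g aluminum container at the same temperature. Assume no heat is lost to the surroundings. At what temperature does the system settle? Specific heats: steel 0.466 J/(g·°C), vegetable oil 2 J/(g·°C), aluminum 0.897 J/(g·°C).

Conservation of energy gives ΣQ = 0:
408*0.466*(T − 190) + 849*2*(T − 24.9) + 50.3*0.897*(T − 24.9) = 0
1933.2 T = 79528
T ≈ 41.14 °C

T_f ≈ 41.1 °C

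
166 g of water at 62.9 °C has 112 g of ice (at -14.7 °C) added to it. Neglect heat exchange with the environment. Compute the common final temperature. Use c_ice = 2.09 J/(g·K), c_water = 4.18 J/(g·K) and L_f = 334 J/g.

Setting the total heat transfer to zero:
ice -14.7→0 °C: 112·2.09·14.7 = 3441; melt ice: 112·334 = 37408; warm the meltwater: 468.16 T; water: 693.88(T − 62.9)
1162 T = 43645 − 40849 = 2796.1
T ≈ 2.41 °C. Since T > 0 °C, the all-ice-melts assumption holds.

T_f ≈ 2.4 °C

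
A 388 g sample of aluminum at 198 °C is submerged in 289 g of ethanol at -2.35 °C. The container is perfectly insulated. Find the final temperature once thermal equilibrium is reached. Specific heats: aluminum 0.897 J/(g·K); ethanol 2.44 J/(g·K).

T_f ≈ 63.9 °C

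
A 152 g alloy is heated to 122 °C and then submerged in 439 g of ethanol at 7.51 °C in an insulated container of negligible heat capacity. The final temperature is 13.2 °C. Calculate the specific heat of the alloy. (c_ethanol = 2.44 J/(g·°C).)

m_s c (T_s − T_f) = m_ethanol c_ethanol (T_f − T_0):
152·c·(122 − 13.2) = 439·2.44·(13.2 − 7.51)
16538 c = 6094.9  ⇒  c ≈ 0.3685 J/(g·°C)

c ≈ 0.369 J/(g·°C)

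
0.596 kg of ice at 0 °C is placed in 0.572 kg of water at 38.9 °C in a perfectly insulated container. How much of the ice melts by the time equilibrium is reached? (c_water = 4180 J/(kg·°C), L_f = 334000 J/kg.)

Heat available from the water dropping to 0 °C: 0.572·4180·38.9 = 93008 J.
Melting all 0.596 kg of ice would need 0.596·334000 = 199064 J.
Since 93008 < 199064 J, not all the ice melts; equilibrium is at 0 °C.
m_melted·334000 = 93008  ⇒  m_melted ≈ 0.2785 kg.

m_melted ≈ 0.278 kg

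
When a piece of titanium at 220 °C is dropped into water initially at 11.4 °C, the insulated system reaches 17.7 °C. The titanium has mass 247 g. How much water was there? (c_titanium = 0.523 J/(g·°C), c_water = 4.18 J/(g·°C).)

|Q_titanium| = |Q_water|:
247×0.523×(220 − 17.7) = m×4.18×(17.7 − 11.4)
26.33 m = 26133  ⇒  m ≈ 992.4 g

m ≈ 992 g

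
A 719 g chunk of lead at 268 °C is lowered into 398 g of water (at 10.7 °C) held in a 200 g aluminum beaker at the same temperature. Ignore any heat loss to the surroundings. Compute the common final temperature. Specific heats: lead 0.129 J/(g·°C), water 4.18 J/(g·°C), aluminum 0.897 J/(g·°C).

Setting the total heat transfer to zero:
719·0.129·(T − 268) + 398·4.18·(T − 10.7) + 200·0.897·(T − 10.7) = 0
92.75(T − 268) + 1663.6(T − 10.7) + 179.4(T − 10.7) = 0
1935.8 T = 44578
T = 44578 / 1935.8 = 23 °C

T_f ≈ 23.0 °C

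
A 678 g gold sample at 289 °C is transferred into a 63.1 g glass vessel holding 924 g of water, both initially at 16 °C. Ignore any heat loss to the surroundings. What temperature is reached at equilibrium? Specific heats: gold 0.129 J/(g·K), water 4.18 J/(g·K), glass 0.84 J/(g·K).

Energy conservation, ΣQ = 0:
678·0.129·(T − 289) + 924·4.18·(T − 16) + 63.1·0.84·(T − 16) = 0
4002.8 T = 87922
T = 87922 / 4002.8 = 22 °C

T_f ≈ 22.0 °C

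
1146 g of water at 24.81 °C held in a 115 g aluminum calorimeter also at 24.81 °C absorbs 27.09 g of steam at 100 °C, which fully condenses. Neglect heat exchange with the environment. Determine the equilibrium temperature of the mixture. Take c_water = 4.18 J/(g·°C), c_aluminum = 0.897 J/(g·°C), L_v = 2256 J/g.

T_f ≈ 38.7 °C

Taking heat into each body as positive, Σ m c ΔT = 0:
latent heat released on condensation: 27.09×2256 = 61115; condensate cools 100→T: 27.09×4.18×(T − 100) = 113.24(T − 100); original water: 4790.3(T − 24.81); aluminum cup: 115×0.897×(T − 24.81) = 103.16(T − 24.81)
5006.7 T = 61115 + 11324 + 121406 = 193845
T ≈ 38.72 °C — below 100 °C, confirming all the steam condensed.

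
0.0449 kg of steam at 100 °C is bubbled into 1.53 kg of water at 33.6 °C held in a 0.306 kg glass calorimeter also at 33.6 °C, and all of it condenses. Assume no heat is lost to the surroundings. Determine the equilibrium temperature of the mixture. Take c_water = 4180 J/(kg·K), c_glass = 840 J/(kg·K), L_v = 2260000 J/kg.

Let T be the final temperature. ΣQ_i = 0:
latent heat released on condensation: 0.0449·2260000 = 101474; condensed water 100 °C→T: 187.68(T − 100); original water: 6395.4(T − 33.6); glass cup: 0.306·840·(T − 33.6) = 257.04(T − 33.6)
6840.1 T = 101474 + 18768 + 223522 = 343764
T ≈ 50.26 °C (< 100 °C, so full condensation is consistent).

T_f ≈ 50.3 °C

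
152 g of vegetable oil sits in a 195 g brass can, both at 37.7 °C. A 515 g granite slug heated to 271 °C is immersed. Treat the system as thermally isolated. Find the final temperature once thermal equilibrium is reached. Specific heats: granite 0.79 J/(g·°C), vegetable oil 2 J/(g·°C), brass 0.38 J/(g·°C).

T_f ≈ 158.6 °C

Taking heat into each body as positive, Σ m c ΔT = 0:
515·0.79·(T − 271) + 152·2·(T − 37.7) + 195·0.38·(T − 37.7) = 0
406.85(T − 271) + 304(T − 37.7) + 74.1(T − 37.7) = 0
(406.85 + 304 + 74.1) T = 406.85·271 + 304·37.7 + 74.1·37.7
T = 124511/784.95 ≈ 158.62 °C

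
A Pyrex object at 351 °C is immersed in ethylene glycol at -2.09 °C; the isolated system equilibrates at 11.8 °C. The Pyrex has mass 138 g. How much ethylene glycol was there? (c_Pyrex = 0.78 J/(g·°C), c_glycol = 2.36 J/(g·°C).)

m ≈ 1110 g

Heat lost by the Pyrex = heat gained by the glycol:
138×0.78×(351 − 11.8) = m×2.36×(11.8 − (-2.09))
32.78 m = 36511  ⇒  m ≈ 1114 g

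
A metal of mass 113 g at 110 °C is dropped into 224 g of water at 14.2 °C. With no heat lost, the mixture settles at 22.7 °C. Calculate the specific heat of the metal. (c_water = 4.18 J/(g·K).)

m_s c (T_s − T_f) = m_water c_water (T_f − T_0):
113×c×(110 − 22.7) = 224×4.18×(22.7 − 14.2)
9864.9 c = 7958.7  ⇒  c ≈ 0.8068 J/(g·K)

c ≈ 0.807 J/(g·K)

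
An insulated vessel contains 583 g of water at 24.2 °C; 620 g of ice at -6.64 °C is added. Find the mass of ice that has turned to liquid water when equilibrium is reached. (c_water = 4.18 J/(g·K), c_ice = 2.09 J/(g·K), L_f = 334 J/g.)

m_melted ≈ 151 g

Heat available from the water dropping to 0 °C: 583·4.18·24.2 = 58974 J.
Of that, 620·2.09·6.64 = 8604.1 J goes to bring the ice to 0 °C, leaving 50370 J.
Fully melting the ice requires m_ice L_f = 620·334 = 207080 J.
50370 J < 207080 J, so only part of the ice melts and the system sits at 0 °C.
Mass melted = 50370/334 ≈ 150.8 g.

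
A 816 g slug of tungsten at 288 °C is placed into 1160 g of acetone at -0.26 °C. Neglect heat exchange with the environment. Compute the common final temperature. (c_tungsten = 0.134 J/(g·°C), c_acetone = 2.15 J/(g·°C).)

Heat lost by the tungsten equals heat gained by the acetone:
816*0.134*(288 − T) = 1160*2.15*(T − (-0.26))
109.34(288 − T) = 2494(T − (-0.26))
2603.3 T = 30843  ⇒  T ≈ 11.85 °C

T_f ≈ 11.8 °C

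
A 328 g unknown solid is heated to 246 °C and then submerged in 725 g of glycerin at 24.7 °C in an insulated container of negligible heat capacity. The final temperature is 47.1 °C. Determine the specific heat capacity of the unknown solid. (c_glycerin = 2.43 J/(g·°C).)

c ≈ 0.605 J/(g·°C)

Setting the total heat transfer to zero:
328×c×(47.1 − 246) + 725×2.43×(47.1 − 24.7) = 0
-65239 c = -39463
c = -39463/-65239 ≈ 0.6049 J/(g·°C)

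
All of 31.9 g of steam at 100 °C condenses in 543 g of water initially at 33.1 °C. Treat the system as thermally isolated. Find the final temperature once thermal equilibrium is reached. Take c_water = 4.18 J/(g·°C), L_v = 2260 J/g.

Setting the total heat transfer to zero:
steam→water at 100 °C releases m L_v = 31.9×2260 = 72094
  condensed water 100 °C→T: 133.34(T − 100)
  water warms: 543×4.18×(T − 33.1) = 2269.7(T − 33.1)
2403.1 T = 72094 + 13334 + 75128 = 160557
T ≈ 66.81 °C (< 100 °C, so full condensation is consistent).

T_f ≈ 66.8 °C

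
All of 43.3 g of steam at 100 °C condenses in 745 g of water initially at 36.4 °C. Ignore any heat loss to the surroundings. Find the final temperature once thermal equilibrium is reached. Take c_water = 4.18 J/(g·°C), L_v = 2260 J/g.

T_f ≈ 69.6 °C

Net heat exchanged in the isolated system is zero:
latent heat released on condensation: 43.3×2260 = 97858; condensate cools 100→T: 43.3×4.18×(T − 100) = 180.99(T − 100); water warms: 745×4.18×(T − 36.4) = 3114.1(T − 36.4)
3295.1 T = 97858 + 18099 + 113353 = 229311
T ≈ 69.59 °C, under the boiling point, so the assumption holds.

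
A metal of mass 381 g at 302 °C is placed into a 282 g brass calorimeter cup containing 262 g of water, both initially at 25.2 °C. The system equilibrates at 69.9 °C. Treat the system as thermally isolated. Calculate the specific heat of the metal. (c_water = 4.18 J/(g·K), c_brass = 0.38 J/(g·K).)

c ≈ 0.608 J/(g·K)

Energy conservation, ΣQ = 0:
381×c×(69.9 − 302) + 262×4.18×(69.9 − 25.2) + 282×0.38×(69.9 − 25.2) = 0
-88430 c = -53744
c = -53744/-88430 ≈ 0.6078 J/(g·K)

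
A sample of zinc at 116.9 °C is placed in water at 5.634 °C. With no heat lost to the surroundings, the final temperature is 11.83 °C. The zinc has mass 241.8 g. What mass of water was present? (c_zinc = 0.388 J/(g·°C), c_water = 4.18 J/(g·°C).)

Heat lost by the zinc = heat gained by the water:
241.8×0.388×(116.9 − 11.83) = m×4.18×(11.83 − 5.634)
25.9 m = 9857.5  ⇒  m ≈ 380.6 g

m ≈ 381 g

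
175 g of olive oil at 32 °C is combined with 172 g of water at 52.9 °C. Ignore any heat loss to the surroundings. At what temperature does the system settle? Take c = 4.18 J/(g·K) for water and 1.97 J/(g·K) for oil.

Set heat shed by the hot body equal to heat absorbed by the cold body:
172×4.18×(52.9 − T) = 175×1.97×(T − 32)
718.96(52.9 − T) = 344.75(T − 32)
1063.7 T = 49065  ⇒  T ≈ 46.13 °C

T_f ≈ 46.1 °C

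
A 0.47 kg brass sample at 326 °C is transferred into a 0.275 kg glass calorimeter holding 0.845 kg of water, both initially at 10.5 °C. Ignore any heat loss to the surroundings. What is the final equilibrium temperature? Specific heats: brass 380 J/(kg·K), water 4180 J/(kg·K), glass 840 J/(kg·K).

T_f ≈ 24.8 °C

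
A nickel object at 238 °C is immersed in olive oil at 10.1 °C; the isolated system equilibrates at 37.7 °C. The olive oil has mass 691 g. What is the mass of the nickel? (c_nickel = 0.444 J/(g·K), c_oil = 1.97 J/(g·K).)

m ≈ 422 g

|Q_nickel| = |Q_oil|:
m·0.444·(238 − 37.7) = 691·1.97·(37.7 − 10.1)
88.93 m = 37571  ⇒  m ≈ 422.5 g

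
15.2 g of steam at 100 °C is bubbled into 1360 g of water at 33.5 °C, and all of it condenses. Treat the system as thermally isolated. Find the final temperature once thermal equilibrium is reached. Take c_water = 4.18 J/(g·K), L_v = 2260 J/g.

Energy balance with sensible and latent terms:
steam→water at 100 °C releases m L_v = 15.2·2260 = 34352
  condensed water 100 °C→T: 63.54(T − 100)
  original water: 5684.8(T − 33.5)
5748.3 T = 34352 + 6353.6 + 190441 = 231146
T ≈ 40.21 °C, under the boiling point, so the assumption holds.

T_f ≈ 40.2 °C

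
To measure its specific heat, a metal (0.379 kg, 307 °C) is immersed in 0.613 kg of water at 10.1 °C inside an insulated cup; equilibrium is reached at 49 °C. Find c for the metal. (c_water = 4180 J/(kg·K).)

Heat gained plus heat lost sum to zero:
0.379×c×(49 − 307) + 0.613×4180×(49 − 10.1) = 0
-97.78 c = -99675
c = -99675/-97.78 ≈ 1019 J/(kg·K)

c ≈ 1020 J/(kg·K)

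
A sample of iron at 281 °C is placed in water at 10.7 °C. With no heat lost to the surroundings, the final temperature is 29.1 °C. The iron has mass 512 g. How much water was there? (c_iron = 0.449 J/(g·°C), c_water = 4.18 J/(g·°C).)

Heat lost by the iron = heat gained by the water:
512·0.449·(281 − 29.1) = m·4.18·(29.1 − 10.7)
76.91 m = 57909  ⇒  m ≈ 752.9 g

m ≈ 753 g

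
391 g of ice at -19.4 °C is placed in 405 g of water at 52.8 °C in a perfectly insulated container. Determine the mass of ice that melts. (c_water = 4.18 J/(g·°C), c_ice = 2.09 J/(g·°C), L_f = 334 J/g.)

m_melted ≈ 220 g

Cooling the water to 0 °C releases 405·4.18·52.8 = 89385 J.
Of that, 391·2.09·19.4 = 15853 J goes to bring the ice to 0 °C, leaving 73532 J.
To melt every bit of ice: 391·334 = 130594 J.
That's not enough to melt it all — equilibrium is at 0 °C with ice remaining.
Mass melted = 73532/334 ≈ 220.2 g.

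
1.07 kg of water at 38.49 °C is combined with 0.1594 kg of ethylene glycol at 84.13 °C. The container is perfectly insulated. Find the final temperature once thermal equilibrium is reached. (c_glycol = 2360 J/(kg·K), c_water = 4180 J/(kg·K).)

T_f ≈ 42.0 °C

|Q_glycol| = |Q_water|:
0.1594·2360·(84.13 − T) = 1.07·4180·(T − 38.49)
376.18(84.13 − T) = 4472.6(T − 38.49)
4848.8 T = 203799  ⇒  T ≈ 42.03 °C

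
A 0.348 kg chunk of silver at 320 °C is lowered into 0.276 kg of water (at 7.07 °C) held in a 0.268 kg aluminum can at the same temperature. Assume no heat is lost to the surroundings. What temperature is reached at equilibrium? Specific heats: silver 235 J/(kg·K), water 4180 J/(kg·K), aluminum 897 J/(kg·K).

T_f ≈ 24.4 °C

Energy conservation, ΣQ = 0:
0.348×235×(T − 320) + 0.276×4180×(T − 7.07) + 0.268×897×(T − 7.07) = 0
(81.78 + 1153.7 + 240.4) T = 81.78×320 + 1153.7×7.07 + 240.4×7.07
T ≈ 24.41 °C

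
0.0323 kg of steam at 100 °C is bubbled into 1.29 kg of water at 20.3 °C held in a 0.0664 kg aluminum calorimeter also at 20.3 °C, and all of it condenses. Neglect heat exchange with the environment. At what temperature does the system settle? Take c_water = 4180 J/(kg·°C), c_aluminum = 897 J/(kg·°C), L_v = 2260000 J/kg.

Taking heat into each body as positive, Σ m c ΔT = 0:
condense steam: −0.0323×2260000 = −72998; condensed water 100 °C→T: 135.01(T − 100); water warms: 1.29×4180×(T − 20.3) = 5392.2(T − 20.3); cup: 59.56(T − 20.3)
5586.8 T = 72998 + 13501 + 110671 = 197170
T ≈ 35.29 °C, under the boiling point, so the assumption holds.

T_f ≈ 35.3 °C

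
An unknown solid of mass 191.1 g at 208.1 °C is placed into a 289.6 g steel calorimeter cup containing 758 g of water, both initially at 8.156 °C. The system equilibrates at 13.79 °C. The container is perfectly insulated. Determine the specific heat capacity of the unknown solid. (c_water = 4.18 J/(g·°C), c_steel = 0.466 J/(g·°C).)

c ≈ 0.501 J/(g·°C)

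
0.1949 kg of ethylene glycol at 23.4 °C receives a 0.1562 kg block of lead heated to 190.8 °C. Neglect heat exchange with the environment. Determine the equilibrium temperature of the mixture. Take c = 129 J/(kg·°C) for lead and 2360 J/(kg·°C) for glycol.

T_f ≈ 30.4 °C

|Q_lead| = |Q_glycol|:
0.1562*129*(190.8 − T) = 0.1949*2360*(T − 23.4)
20.15(190.8 − T) = 459.96(T − 23.4)
480.11 T = 14608  ⇒  T ≈ 30.43 °C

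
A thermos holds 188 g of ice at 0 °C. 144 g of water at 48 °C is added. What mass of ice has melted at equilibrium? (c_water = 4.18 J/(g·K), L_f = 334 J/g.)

Water can give up m c ΔT = 144×4.18×48 = 28892 J before reaching 0 °C.
Melting all 188 g of ice would need 188×334 = 62792 J.
That's not enough to melt it all — equilibrium is at 0 °C with ice remaining.
m_melted×334 = 28892  ⇒  m_melted ≈ 86.5 g.

m_melted ≈ 86.5 g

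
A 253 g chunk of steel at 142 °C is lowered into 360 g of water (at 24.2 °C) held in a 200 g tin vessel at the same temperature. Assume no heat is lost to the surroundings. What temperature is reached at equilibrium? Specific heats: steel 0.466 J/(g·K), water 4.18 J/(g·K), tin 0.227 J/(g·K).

T_f ≈ 32.5 °C

Conservation of energy gives ΣQ = 0:
253*0.466*(T − 142) + 360*4.18*(T − 24.2) + 200*0.227*(T − 24.2) = 0
1668.1 T = 54256
T = 54256/1668.1 ≈ 32.53 °C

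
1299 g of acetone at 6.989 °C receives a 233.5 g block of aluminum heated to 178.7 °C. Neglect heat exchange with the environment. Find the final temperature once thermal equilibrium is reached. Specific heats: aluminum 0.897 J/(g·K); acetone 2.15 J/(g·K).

Heat gained plus heat lost sum to zero:
233.5·0.897·(T − 178.7) + 1299·2.15·(T − 6.989) = 0
209.45(T − 178.7) + 2792.8(T − 6.989) = 0
3002.3 T = 56948
T = 56948 / 3002.3 = 19 °C

T_f ≈ 19.0 °C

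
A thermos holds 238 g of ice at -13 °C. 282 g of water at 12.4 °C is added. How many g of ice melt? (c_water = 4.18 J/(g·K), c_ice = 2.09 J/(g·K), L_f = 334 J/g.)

m_melted ≈ 24.4 g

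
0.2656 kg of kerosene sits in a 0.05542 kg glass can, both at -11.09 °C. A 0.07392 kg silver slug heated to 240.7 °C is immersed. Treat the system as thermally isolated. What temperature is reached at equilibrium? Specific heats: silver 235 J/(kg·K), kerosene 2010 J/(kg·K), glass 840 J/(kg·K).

T_f ≈ -3.8 °C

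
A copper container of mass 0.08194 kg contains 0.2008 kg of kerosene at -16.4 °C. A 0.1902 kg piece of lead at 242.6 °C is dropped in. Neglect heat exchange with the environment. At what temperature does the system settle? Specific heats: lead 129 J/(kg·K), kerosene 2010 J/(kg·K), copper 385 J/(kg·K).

Let T be the final temperature. ΣQ_i = 0:
0.1902*129*(T − 242.6) + 0.2008*2010*(T − (-16.4)) + 0.08194*385*(T − (-16.4)) = 0
459.69 T = -1184.2
T = -1184.2/459.69 ≈ -2.58 °C

T_f ≈ -2.6 °C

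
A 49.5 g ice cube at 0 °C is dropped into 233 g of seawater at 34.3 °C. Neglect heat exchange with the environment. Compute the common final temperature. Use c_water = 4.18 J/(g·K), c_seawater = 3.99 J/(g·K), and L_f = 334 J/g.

T_f ≈ 13.5 °C

Sum of m c ΔT and latent-heat terms is zero:
latent heat to melt: 49.5·334 = 16533; meltwater 0→T: 49.5·4.18·T = 206.91 T; seawater: 929.67(T − 34.3)
1136.6 T = 31888 − 16533 = 15355
T ≈ 13.51 °C — above 0 °C, consistent with complete melting.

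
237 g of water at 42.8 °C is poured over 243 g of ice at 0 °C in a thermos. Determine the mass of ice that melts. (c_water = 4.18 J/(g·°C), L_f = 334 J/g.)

Heat available from the water dropping to 0 °C: 237×4.18×42.8 = 42400 J.
To melt every bit of ice: 243×334 = 81162 J.
That's not enough to melt it all — equilibrium is at 0 °C with ice remaining.
m_melt = 42400 / L_f = 126.9 g.

m_melted ≈ 127 g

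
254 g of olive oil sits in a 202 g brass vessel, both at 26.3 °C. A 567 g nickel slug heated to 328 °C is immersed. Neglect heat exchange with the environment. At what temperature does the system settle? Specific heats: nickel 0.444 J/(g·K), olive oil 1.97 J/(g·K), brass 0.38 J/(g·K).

Net heat exchanged in the isolated system is zero:
567·0.444·(T − 328) + 254·1.97·(T − 26.3) + 202·0.38·(T − 26.3) = 0
(251.75 + 500.38 + 76.76) T = 251.75·328 + 500.38·26.3 + 76.76·26.3
T ≈ 117.93 °C

T_f ≈ 117.9 °C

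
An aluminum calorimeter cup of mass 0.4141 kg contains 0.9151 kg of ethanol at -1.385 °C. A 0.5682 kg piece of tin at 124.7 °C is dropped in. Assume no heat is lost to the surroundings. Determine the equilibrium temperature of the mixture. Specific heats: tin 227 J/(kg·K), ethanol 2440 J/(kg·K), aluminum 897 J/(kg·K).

Setting the total heat transfer to zero:
0.5682*227*(T − 124.7) + 0.9151*2440*(T − (-1.385)) + 0.4141*897*(T − (-1.385)) = 0
(128.98 + 2232.8 + 371.45) T = 128.98*124.7 + 2232.8*(-1.385) + 371.45*(-1.385)
T = 12477/2733.3 ≈ 4.56 °C

T_f ≈ 4.6 °C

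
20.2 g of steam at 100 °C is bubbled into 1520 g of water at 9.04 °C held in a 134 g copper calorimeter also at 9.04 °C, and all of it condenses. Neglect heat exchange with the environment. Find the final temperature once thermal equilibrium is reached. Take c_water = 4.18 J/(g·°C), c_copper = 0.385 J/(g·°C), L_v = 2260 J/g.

T_f ≈ 17.3 °C

Energy conservation, ΣQ = 0:
condense steam: −20.2·2260 = −45652; condensate cools 100→T: 20.2·4.18·(T − 100) = 84.44(T − 100); water warms: 1520·4.18·(T − 9.04) = 6353.6(T − 9.04); copper cup: 134·0.385·(T − 9.04) = 51.59(T − 9.04)
6489.6 T = 45652 + 8443.6 + 57903 = 111999
T ≈ 17.26 °C — below 100 °C, confirming all the steam condensed.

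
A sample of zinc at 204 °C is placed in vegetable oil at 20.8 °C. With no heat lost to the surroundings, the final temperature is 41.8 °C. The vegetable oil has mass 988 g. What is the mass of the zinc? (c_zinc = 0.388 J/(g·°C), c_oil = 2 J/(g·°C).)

m ≈ 659 g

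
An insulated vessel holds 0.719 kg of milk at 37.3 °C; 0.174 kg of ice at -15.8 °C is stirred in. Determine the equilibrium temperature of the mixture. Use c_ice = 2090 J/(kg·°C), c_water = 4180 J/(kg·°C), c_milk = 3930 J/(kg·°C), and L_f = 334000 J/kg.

T_f ≈ 11.7 °C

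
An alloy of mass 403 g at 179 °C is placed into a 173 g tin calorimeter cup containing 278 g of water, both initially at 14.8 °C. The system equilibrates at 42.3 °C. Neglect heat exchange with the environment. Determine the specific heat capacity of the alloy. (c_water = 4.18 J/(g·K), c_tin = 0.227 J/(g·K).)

Energy conservation, ΣQ = 0:
403·c·(42.3 − 179) + 278·4.18·(42.3 − 14.8) + 173·0.227·(42.3 − 14.8) = 0
-55090 c = -33036
c = -33036/-55090 ≈ 0.5997 J/(g·K)

c ≈ 0.6 J/(g·K)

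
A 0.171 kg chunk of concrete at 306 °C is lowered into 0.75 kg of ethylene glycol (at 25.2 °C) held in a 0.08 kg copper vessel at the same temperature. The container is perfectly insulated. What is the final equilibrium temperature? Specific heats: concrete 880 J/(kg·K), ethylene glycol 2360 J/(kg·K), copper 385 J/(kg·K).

Energy conservation, ΣQ = 0:
0.171·880·(T − 306) + 0.75·2360·(T − 25.2) + 0.08·385·(T − 25.2) = 0
150.48(T − 306) + 1770(T − 25.2) + 30.8(T − 25.2) = 0
(150.48 + 1770 + 30.8) T = 150.48·306 + 1770·25.2 + 30.8·25.2
T = 91427/1951.3 ≈ 46.85 °C

T_f ≈ 46.9 °C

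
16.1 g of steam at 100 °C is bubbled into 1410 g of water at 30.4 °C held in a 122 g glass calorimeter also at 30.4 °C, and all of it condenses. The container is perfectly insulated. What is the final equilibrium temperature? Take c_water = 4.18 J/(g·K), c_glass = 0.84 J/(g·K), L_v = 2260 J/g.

T_f ≈ 37.2 °C

Sum of m c ΔT and latent-heat terms is zero:
steam→water at 100 °C releases m L_v = 16.1×2260 = 36386
  condensate cools 100→T: 16.1×4.18×(T − 100) = 67.3(T − 100)
  original water: 5893.8(T − 30.4)
  glass cup: 122×0.84×(T − 30.4) = 102.48(T − 30.4)
6063.6 T = 36386 + 6729.8 + 182287 = 225403
T ≈ 37.17 °C (< 100 °C, so full condensation is consistent).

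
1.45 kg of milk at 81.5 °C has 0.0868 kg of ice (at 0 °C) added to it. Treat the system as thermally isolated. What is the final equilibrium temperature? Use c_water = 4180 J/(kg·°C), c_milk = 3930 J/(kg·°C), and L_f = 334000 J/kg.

T_f ≈ 71.8 °C

Energy balance with sensible and latent terms:
latent heat to melt: 0.0868·334000 = 28991; warm the meltwater: 362.82 T; milk cools: 1.45·3930·(T − 81.5) = 5698.5(T − 81.5)
6061.3 T = 464428 − 28991 = 435437
T ≈ 71.84 °C (positive, so assuming full melt was valid).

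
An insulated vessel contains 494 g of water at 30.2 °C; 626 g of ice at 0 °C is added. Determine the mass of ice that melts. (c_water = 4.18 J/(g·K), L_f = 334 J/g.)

m_melted ≈ 187 g

Heat available from the water dropping to 0 °C: 494·4.18·30.2 = 62361 J.
Melting all 626 g of ice would need 626·334 = 209084 J.
That's not enough to melt it all — equilibrium is at 0 °C with ice remaining.
m_melt = 62361 / L_f = 186.7 g.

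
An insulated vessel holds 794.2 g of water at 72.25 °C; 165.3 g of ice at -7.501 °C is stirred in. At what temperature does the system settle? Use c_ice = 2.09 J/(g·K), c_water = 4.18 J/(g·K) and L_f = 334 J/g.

Taking heat into each body as positive, Σ m c ΔT = 0:
ice -7.501→0 °C: 165.3×2.09×7.501 = 2591.4
  melt ice: 165.3×334 = 55210
  meltwater 0→T: 165.3×4.18×T = 690.95 T
  water cools: 794.2×4.18×(T − 72.25) = 3319.8(T − 72.25)
4010.7 T = 239852 − 57802 = 182051
T ≈ 45.39 °C — above 0 °C, consistent with complete melting.

T_f ≈ 45.4 °C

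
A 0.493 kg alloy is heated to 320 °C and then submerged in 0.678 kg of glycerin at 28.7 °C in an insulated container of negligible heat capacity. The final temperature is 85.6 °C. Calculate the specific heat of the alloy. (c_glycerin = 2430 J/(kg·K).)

c ≈ 811 J/(kg·K)

Heat lost by the alloy = heat gained by the glycerin:
0.493×c×(320 − 85.6) = 0.678×2430×(85.6 − 28.7)
115.56 c = 93745  ⇒  c ≈ 811.2 J/(kg·K)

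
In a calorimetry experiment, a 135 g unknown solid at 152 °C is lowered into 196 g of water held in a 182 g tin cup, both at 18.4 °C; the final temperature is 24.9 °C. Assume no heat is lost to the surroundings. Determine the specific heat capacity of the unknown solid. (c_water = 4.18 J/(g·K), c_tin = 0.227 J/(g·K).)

c ≈ 0.326 J/(g·K)

Conservation of energy gives ΣQ = 0:
135×c×(24.9 − 152) + 196×4.18×(24.9 − 18.4) + 182×0.227×(24.9 − 18.4) = 0
-17158 c = -5593.9
c = -5593.9/-17158 ≈ 0.326 J/(g·K)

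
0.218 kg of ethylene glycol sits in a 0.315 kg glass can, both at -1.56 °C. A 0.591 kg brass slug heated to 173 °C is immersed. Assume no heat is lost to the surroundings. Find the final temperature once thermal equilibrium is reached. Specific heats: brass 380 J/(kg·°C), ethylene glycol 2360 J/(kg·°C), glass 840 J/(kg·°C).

T_f ≈ 37.5 °C

Net heat exchanged in the isolated system is zero:
0.591×380×(T − 173) + 0.218×2360×(T − (-1.56)) + 0.315×840×(T − (-1.56)) = 0
1003.7 T = 37637
T = 37637/1003.7 ≈ 37.50 °C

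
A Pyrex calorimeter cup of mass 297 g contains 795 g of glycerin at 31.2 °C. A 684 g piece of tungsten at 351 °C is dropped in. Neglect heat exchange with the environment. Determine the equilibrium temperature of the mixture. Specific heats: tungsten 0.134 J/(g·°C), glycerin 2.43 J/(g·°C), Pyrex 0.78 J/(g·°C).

T_f ≈ 44.2 °C

Taking heat into each body as positive, Σ m c ΔT = 0:
684*0.134*(T − 351) + 795*2.43*(T − 31.2) + 297*0.78*(T − 31.2) = 0
(91.66 + 1931.9 + 231.66) T = 91.66*351 + 1931.9*31.2 + 231.66*31.2
T = 99673 / 2255.2 = 44.2 °C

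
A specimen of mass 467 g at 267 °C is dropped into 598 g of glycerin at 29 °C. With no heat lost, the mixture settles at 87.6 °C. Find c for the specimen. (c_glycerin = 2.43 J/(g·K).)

Let T be the final temperature. ΣQ_i = 0:
467·c·(87.6 − 267) + 598·2.43·(87.6 − 29) = 0
-83780 c = -85154
c = -85154/-83780 ≈ 1.016 J/(g·K)

c ≈ 1.02 J/(g·K)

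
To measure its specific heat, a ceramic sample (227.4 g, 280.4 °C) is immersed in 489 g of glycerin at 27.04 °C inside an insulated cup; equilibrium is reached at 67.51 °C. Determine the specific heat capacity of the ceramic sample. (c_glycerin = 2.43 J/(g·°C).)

Heat lost by the ceramic sample = heat gained by the glycerin:
227.4×c×(280.4 − 67.51) = 489×2.43×(67.51 − 27.04)
48411 c = 48089  ⇒  c ≈ 0.9934 J/(g·°C)

c ≈ 0.993 J/(g·°C)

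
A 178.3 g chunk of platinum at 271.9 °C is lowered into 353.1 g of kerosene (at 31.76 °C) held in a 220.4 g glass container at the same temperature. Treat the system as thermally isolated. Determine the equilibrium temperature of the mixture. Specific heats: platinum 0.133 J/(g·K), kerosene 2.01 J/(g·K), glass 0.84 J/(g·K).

T_f ≈ 38.0 °C

With ΣQ=0 the equilibrium temperature is the m·c-weighted mean:
T_f = (23.71*271.9 + 709.73*31.76 + 185.14*31.76) / (23.71 + 709.73 + 185.14)
    = 34869 / 918.58 ≈ 37.96 °C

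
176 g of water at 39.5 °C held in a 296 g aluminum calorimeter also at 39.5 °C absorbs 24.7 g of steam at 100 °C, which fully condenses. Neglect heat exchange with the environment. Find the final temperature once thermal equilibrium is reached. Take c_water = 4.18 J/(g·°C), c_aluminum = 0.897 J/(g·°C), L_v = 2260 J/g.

T_f ≈ 95.7 °C

Taking heat into each body as positive, Σ m c ΔT = 0:
condense steam: −24.7·2260 = −55822
  condensate cools 100→T: 24.7·4.18·(T − 100) = 103.25(T − 100)
  original water: 735.68(T − 39.5)
  aluminum cup: 296·0.897·(T − 39.5) = 265.51(T − 39.5)
1104.4 T = 55822 + 10325 + 39547 = 105694
T ≈ 95.70 °C — below 100 °C, confirming all the steam condensed.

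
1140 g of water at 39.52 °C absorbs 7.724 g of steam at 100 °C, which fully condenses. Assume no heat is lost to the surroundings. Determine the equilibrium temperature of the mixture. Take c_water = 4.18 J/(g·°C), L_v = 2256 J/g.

T_f ≈ 43.6 °C

Net heat exchanged in the isolated system is zero:
latent heat released on condensation: 7.724·2256 = 17425
  condensate cools 100→T: 7.724·4.18·(T − 100) = 32.29(T − 100)
  water warms: 1140·4.18·(T − 39.52) = 4765.2(T − 39.52)
4797.5 T = 17425 + 3228.6 + 188321 = 208975
T ≈ 43.56 °C — below 100 °C, confirming all the steam condensed.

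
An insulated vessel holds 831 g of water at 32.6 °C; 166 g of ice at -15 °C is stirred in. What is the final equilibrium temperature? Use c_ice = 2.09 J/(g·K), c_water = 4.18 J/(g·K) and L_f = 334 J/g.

T_f ≈ 12.6 °C

Energy conservation, ΣQ = 0:
ice -15→0 °C: 166·2.09·15 = 5204.1
  latent heat to melt: 166·334 = 55444
  warm the meltwater: 693.88 T
  water cools: 831·4.18·(T − 32.6) = 3473.6(T − 32.6)
4167.5 T = 113239 − 60648 = 52591
T ≈ 12.62 °C (positive, so assuming full melt was valid).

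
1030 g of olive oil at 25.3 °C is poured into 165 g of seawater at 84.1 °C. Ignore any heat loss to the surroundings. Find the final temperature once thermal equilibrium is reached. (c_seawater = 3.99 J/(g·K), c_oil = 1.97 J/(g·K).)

T_f = Σ m_i c_i T_i / Σ m_i c_i:
T_f = (658.35·84.1 + 2029.1·25.3) / (658.35 + 2029.1)
    = 106703 / 2687.4 ≈ 39.70 °C

T_f ≈ 39.7 °C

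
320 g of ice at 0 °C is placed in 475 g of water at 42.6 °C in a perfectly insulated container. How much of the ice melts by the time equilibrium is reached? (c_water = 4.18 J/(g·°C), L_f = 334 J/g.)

Water can give up m c ΔT = 475×4.18×42.6 = 84582 J before reaching 0 °C.
Melting all 320 g of ice would need 320×334 = 106880 J.
That's not enough to melt it all — equilibrium is at 0 °C with ice remaining.
Mass melted = 84582/334 ≈ 253.2 g.

m_melted ≈ 253 g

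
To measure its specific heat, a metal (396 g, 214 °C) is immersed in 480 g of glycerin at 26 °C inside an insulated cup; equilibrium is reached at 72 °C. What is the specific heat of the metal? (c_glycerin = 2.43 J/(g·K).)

Net heat exchanged in the isolated system is zero:
396·c·(72 − 214) + 480·2.43·(72 − 26) = 0
-56232 c = -53654
c = -53654/-56232 ≈ 0.9542 J/(g·K)

c ≈ 0.954 J/(g·K)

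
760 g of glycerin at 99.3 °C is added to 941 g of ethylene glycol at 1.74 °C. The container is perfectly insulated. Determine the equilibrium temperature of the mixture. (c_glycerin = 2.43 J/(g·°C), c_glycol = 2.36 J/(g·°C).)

Let T be the final temperature. ΣQ_i = 0:
760*2.43*(T − 99.3) + 941*2.36*(T − 1.74) = 0
1846.8(T − 99.3) + 2220.8(T − 1.74) = 0
(1846.8 + 2220.8) T = 1846.8*99.3 + 2220.8*1.74
T = 187251 / 4067.6 = 46 °C

T_f ≈ 46.0 °C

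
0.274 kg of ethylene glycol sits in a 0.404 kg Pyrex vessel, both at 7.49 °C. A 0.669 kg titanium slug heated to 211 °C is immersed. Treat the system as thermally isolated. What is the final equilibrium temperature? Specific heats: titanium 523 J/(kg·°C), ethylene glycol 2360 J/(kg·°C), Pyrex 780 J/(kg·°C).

T_f ≈ 61.8 °C

T_f = Σ m_i c_i T_i / Σ m_i c_i:
T_f = (349.89·211 + 646.64·7.49 + 315.12·7.49) / (349.89 + 646.64 + 315.12)
    = 81030 / 1311.6 ≈ 61.78 °C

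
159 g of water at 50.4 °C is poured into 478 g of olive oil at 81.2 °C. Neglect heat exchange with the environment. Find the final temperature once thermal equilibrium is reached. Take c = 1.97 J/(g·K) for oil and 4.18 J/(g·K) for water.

Energy conservation, ΣQ = 0:
478*1.97*(T − 81.2) + 159*4.18*(T − 50.4) = 0
1606.3 T = 109960
T = 109960 / 1606.3 = 68.5 °C

T_f ≈ 68.5 °C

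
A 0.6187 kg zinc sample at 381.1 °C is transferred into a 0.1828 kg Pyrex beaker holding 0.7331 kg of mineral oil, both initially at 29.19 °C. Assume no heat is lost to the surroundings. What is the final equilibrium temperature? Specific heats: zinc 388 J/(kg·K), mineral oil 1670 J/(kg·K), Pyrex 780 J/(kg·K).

T_f ≈ 81.8 °C

Setting the total heat transfer to zero:
0.6187*388*(T − 381.1) + 0.7331*1670*(T − 29.19) + 0.1828*780*(T − 29.19) = 0
240.06(T − 381.1) + 1224.3(T − 29.19) + 142.58(T − 29.19) = 0
1606.9 T = 131384
T = 131384/1606.9 ≈ 81.76 °C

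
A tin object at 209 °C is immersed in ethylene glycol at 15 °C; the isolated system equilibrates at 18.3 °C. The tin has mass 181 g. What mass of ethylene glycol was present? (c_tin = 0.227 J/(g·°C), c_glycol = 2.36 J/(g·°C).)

m ≈ 1010 g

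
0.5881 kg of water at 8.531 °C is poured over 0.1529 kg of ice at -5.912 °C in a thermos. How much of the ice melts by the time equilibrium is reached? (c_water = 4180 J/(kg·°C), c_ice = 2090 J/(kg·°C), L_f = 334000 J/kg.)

Water can give up m c ΔT = 0.5881×4180×8.531 = 20971 J before reaching 0 °C.
Of that, 0.1529×2090×5.912 = 1889.2 J goes to bring the ice to 0 °C, leaving 19082 J.
Fully melting the ice requires m_ice L_f = 0.1529×334000 = 51069 J.
19082 J < 51069 J, so only part of the ice melts and the system sits at 0 °C.
Mass melted = 19082/334000 ≈ 0.05713 kg.

m_melted ≈ 0.0571 kg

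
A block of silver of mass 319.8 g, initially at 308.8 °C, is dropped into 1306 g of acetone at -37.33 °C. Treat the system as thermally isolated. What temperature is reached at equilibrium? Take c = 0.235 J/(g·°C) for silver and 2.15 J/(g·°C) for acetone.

Energy conservation, ΣQ = 0:
319.8·0.235·(T − 308.8) + 1306·2.15·(T − (-37.33)) = 0
(75.15 + 2807.9) T = 75.15·308.8 + 2807.9·(-37.33)
T ≈ -28.31 °C

T_f ≈ -28.3 °C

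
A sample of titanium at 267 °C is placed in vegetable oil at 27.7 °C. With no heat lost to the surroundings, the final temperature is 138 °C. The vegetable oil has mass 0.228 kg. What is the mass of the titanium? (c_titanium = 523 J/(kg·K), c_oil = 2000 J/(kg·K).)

m ≈ 0.746 kg

|Q_titanium| = |Q_oil|:
m·523·(267 − 138) = 0.228·2000·(138 − 27.7)
67467 m = 50297  ⇒  m ≈ 0.7455 kg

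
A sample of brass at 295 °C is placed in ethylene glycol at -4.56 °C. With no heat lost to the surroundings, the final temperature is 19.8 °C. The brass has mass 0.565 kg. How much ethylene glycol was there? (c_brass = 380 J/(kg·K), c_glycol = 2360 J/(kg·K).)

Conservation of energy gives ΣQ = 0:
0.565·380·(19.8 − 295) + m·2360·(19.8 − (-4.56)) = 0
57490 m = 59085
m = 59085/57490 ≈ 1.028 kg

m ≈ 1.03 kg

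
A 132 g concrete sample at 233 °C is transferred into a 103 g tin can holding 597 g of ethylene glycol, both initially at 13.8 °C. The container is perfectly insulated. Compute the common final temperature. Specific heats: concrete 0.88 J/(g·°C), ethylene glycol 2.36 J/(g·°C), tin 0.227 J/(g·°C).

With ΣQ=0 the equilibrium temperature is the m·c-weighted mean:
T_f = (116.16·233 + 1408.9·13.8 + 23.38·13.8) / (116.16 + 1408.9 + 23.38)
    = 46831 / 1548.5 ≈ 30.24 °C

T_f ≈ 30.2 °C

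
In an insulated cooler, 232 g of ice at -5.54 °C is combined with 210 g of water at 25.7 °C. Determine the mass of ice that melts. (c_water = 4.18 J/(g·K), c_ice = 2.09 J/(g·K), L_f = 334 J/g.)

Cooling the water to 0 °C releases 210·4.18·25.7 = 22559 J.
Of that, 232·2.09·5.54 = 2686.2 J goes to bring the ice to 0 °C, leaving 19873 J.
Fully melting the ice requires m_ice L_f = 232·334 = 77488 J.
That's not enough to melt it all — equilibrium is at 0 °C with ice remaining.
m_melt = 19873 / L_f = 59.5 g.

m_melted ≈ 59.5 g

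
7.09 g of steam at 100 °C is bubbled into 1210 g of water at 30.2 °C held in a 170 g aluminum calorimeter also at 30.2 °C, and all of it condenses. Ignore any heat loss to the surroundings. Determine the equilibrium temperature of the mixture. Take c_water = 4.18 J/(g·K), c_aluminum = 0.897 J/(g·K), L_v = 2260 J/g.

Let T be the final temperature. ΣQ_i = 0:
condense steam: −7.09·2260 = −16023; condensed water 100 °C→T: 29.64(T − 100); water warms: 1210·4.18·(T − 30.2) = 5057.8(T − 30.2); cup: 152.49(T − 30.2)
5239.9 T = 16023 + 2963.6 + 157351 = 176338
T ≈ 33.65 °C — below 100 °C, confirming all the steam condensed.

T_f ≈ 33.7 °C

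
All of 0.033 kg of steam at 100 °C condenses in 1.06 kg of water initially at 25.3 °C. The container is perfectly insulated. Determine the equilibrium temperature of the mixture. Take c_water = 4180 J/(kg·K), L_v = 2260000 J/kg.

T_f ≈ 43.9 °C

Setting the total heat transfer to zero:
condense steam: −0.033·2260000 = −74580; condensed water 100 °C→T: 137.94(T − 100); original water: 4430.8(T − 25.3)
4568.7 T = 74580 + 13794 + 112099 = 200473
T ≈ 43.88 °C — below 100 °C, confirming all the steam condensed.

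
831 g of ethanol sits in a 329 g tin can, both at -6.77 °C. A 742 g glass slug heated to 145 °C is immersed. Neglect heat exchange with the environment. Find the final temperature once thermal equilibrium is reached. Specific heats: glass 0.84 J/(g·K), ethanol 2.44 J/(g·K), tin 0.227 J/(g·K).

T_f ≈ 27.9 °C

With ΣQ=0 the equilibrium temperature is the m·c-weighted mean:
T_f = (623.28*145 + 2027.6*(-6.77) + 74.68*(-6.77)) / (623.28 + 2027.6 + 74.68)
    = 76143 / 2725.6 ≈ 27.94 °C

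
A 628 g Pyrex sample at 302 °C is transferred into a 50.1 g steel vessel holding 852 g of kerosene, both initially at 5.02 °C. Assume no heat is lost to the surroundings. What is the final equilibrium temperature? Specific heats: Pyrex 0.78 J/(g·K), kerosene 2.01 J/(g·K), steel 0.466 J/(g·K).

T_f ≈ 70.4 °C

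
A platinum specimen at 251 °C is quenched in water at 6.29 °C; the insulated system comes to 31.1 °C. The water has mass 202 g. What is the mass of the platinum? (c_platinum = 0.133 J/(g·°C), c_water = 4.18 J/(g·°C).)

m ≈ 716 g

Heat lost by the platinum = heat gained by the water:
m·0.133·(251 − 31.1) = 202·4.18·(31.1 − 6.29)
29.25 m = 20949  ⇒  m ≈ 716.3 g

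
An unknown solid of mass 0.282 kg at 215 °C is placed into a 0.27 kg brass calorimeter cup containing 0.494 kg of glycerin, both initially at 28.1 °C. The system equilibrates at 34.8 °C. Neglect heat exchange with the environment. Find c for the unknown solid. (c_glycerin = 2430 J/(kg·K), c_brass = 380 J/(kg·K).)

Energy conservation, ΣQ = 0:
0.282·c·(34.8 − 215) + 0.494·2430·(34.8 − 28.1) + 0.27·380·(34.8 − 28.1) = 0
-50.82 c = -8730.2
c = -8730.2/-50.82 ≈ 171.8 J/(kg·K)

c ≈ 172 J/(kg·K)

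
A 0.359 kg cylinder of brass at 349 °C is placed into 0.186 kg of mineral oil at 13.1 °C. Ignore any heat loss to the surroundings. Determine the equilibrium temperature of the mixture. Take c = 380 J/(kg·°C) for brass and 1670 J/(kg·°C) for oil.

T_f ≈ 115.6 °C

T_f is the heat-capacity-weighted average of the initial temperatures:
T_f = (136.42×349 + 310.62×13.1) / (136.42 + 310.62)
    = 51680 / 447.04 ≈ 115.60 °C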